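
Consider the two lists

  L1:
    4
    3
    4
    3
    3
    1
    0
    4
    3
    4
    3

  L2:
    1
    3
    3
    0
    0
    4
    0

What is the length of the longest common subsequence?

4

One common subsequence of length 4: 3 [2,2], then 3 [4,3], then 0 [7,5], then 4 [8,6]. Since dp[11][7] = 4, nothing longer is possible.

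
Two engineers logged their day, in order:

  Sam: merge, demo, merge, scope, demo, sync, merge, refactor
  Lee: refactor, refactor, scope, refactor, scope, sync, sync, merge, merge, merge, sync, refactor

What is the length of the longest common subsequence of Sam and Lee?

4

Pick merge at Sam[1]=Lee[9], merge at Sam[3]=Lee[10], sync at Sam[6]=Lee[11], refactor at Sam[8]=Lee[12]; all 4 tasks appear in both, in order, and the DP table's final entry dp[8][12] is also 4, so no common subsequence is longer.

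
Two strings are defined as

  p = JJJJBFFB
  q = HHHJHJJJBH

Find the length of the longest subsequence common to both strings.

5

Pick J (p #1, q #4), then J (p #2, q #6), then J (p #3, q #7), then J (p #4, q #8), then B (p #5, q #9); all 5 characters appear in both, in order. dp[8][10] = 5 confirms this is the maximum.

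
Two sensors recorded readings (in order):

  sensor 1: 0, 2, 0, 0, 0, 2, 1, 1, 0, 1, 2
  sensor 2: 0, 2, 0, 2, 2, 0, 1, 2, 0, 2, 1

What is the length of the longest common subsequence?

7

Match 0 (sensor 1 #1, sensor 2 #1), 2 (sensor 1 #2, sensor 2 #2), 0 (sensor 1 #3, sensor 2 #3), 0 (sensor 1 #4, sensor 2 #6), 0 (sensor 1 #5, sensor 2 #9), 2 (sensor 1 #6, sensor 2 #10), 1 (sensor 1 #10, sensor 2 #11) — 7 values in the same relative order in both. The LCS DP gives dp[11][11] = 7, so this is optimal.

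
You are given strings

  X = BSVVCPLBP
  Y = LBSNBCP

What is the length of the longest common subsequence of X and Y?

4

One common subsequence of length 4: B at X[1]=Y[2] → S at X[2]=Y[3] → C at X[5]=Y[6] → P at X[9]=Y[7]. Since dp[9][7] = 4, nothing longer is possible.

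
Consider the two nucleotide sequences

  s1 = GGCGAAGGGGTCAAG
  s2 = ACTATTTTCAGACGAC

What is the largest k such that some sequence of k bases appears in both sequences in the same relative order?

One common subsequence of length 7: C (s1 #3, s2 #2), A (s1 #5, s2 #4), T (s1 #11, s2 #8), C (s1 #12, s2 #9), A (s1 #13, s2 #10), A (s1 #14, s2 #12), G (s1 #15, s2 #14), and the DP table's final entry dp[15][16] is also 7, so no common subsequence is longer.

7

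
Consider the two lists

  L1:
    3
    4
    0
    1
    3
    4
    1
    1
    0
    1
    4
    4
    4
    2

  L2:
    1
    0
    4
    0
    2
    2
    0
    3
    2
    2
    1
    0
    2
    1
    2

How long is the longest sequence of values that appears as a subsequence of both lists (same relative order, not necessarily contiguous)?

One common subsequence of length 7: 4 at L1[2]=L2[3], 0 at L1[3]=L2[7], 3 at L1[5]=L2[8], 1 at L1[8]=L2[11], 0 at L1[9]=L2[12], 1 at L1[10]=L2[14], 2 at L1[14]=L2[15], and the DP table's final entry dp[14][15] is also 7, so no common subsequence is longer.

7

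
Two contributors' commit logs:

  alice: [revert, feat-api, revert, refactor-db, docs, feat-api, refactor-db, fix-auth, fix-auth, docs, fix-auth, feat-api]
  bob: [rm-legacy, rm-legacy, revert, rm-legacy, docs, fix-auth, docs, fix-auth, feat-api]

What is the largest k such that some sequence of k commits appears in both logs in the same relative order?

Match revert at alice[1]=bob[3], then docs at alice[5]=bob[5], then fix-auth at alice[9]=bob[6], then docs at alice[10]=bob[7], then fix-auth at alice[11]=bob[8], then feat-api at alice[12]=bob[9] — 6 commits in the same relative order in both, and the DP table's final entry dp[12][9] is also 6, so no common subsequence is longer.

6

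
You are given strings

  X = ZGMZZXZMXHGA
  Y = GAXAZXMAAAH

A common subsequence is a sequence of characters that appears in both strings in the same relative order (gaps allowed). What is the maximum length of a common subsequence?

Match G [2,1] → Z [5,5] → X [6,6] → M [8,7] → H [10,11] — 5 characters in the same relative order in both. The LCS DP gives dp[12][11] = 5, so this is optimal.

5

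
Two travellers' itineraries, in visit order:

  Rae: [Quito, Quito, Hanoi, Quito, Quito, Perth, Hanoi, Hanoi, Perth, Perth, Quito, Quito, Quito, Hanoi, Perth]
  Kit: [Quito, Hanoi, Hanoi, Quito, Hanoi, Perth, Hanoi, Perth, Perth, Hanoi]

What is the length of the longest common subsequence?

One common subsequence of length 8: Quito at Rae[1]=Kit[1] → Quito at Rae[2]=Kit[4] → Hanoi at Rae[3]=Kit[5] → Perth at Rae[6]=Kit[6] → Hanoi at Rae[8]=Kit[7] → Perth at Rae[9]=Kit[8] → Perth at Rae[10]=Kit[9] → Hanoi at Rae[14]=Kit[10], and the DP table's final entry dp[15][10] is also 8, so no common subsequence is longer.

8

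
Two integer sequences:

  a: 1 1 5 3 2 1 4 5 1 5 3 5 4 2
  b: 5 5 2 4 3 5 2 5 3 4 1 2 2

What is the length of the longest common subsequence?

8

Match 5 (a #3, b #2); then 2 (a #5, b #3); then 4 (a #7, b #4); then 5 (a #8, b #6); then 5 (a #10, b #8); then 3 (a #11, b #9); then 4 (a #13, b #10); then 2 (a #14, b #13) — 8 values in the same relative order in both. dp[14][13] = 8 confirms this is the maximum.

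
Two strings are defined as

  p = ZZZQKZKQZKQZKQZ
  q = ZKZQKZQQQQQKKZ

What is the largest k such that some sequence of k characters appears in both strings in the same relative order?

Taking Z at p[1]=q[1], Z at p[3]=q[3], Q at p[4]=q[4], K at p[5]=q[5], Z at p[6]=q[6], Q at p[8]=q[11], K at p[10]=q[12], K at p[13]=q[13], Z at p[15]=q[14] gives a common subsequence of length 9, and the DP table's final entry dp[15][14] is also 9, so no common subsequence is longer.

9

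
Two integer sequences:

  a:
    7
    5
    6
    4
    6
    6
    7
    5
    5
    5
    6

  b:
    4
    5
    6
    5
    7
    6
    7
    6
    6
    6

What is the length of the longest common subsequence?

Taking 7 [1,5]; then 6 [3,6]; then 6 [5,8]; then 6 [6,9]; then 6 [11,10] gives a common subsequence of length 5, and the DP table's final entry dp[11][10] is also 5, so no common subsequence is longer.

5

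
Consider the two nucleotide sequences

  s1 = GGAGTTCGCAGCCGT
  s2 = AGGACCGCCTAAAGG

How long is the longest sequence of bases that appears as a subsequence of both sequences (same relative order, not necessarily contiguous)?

Match G (s1 #1, s2 #2); then G (s1 #2, s2 #3); then A (s1 #3, s2 #4); then G (s1 #4, s2 #7); then C (s1 #7, s2 #8); then C (s1 #9, s2 #9); then A (s1 #10, s2 #13); then G (s1 #11, s2 #14); then G (s1 #14, s2 #15) — 9 bases in the same relative order in both. The LCS DP gives dp[15][15] = 9, so this is optimal.

9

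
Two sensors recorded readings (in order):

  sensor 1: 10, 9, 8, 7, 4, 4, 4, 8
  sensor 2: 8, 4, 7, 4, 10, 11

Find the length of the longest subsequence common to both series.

3

Match 8 [3,1]; then 7 [4,3]; then 4 [5,4] — 3 values in the same relative order in both. dp[8][6] = 3 confirms this is the maximum.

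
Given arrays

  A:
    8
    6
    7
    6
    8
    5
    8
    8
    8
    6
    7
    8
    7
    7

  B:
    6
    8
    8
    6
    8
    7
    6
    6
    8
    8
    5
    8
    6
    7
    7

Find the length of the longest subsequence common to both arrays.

One common subsequence of length 10: 8 (A #1, B #3); then 6 (A #2, B #4); then 7 (A #3, B #6); then 6 (A #4, B #8); then 8 (A #5, B #10); then 5 (A #6, B #11); then 8 (A #9, B #12); then 6 (A #10, B #13); then 7 (A #13, B #14); then 7 (A #14, B #15). Since dp[14][15] = 10, nothing longer is possible.

10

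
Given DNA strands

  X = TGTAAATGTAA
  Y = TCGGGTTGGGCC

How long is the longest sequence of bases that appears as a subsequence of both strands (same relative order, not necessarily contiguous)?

Pick T [1,1] → G [2,5] → T [3,6] → T [7,7] → G [8,10]; all 5 bases appear in both, in order. Since dp[11][12] = 5, nothing longer is possible.

5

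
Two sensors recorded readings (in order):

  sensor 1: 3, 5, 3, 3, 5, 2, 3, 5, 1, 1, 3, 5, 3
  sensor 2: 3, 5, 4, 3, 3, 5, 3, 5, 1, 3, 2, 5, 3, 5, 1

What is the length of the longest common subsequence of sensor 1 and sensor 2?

11

One common subsequence of length 11: 3 [1,1], then 5 [2,2], then 3 [3,4], then 3 [4,5], then 5 [5,6], then 3 [7,7], then 5 [8,8], then 1 [10,9], then 3 [11,10], then 5 [12,12], then 3 [13,13], and the DP table's final entry dp[13][15] is also 11, so no common subsequence is longer.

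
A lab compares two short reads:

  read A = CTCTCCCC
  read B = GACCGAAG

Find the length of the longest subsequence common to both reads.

2

One common subsequence of length 2: C at read A[1]=read B[3], C at read A[3]=read B[4]. Since dp[8][8] = 2, nothing longer is possible.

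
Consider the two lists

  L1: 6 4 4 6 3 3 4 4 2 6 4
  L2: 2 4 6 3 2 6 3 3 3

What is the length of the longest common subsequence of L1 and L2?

5

Let dp[i][j] be the LCS length of the first i values of L1 and the first j values of L2. dp[i][j] = dp[i-1][j-1]+1 when the i-th and j-th values match, else max(dp[i-1][j], dp[i][j-1]).
    ·  2  4  6  3  2  6  3  3  3
 ·  0  0  0  0  0  0  0  0  0  0
 6  0  0  0  1  1  1  1  1  1  1
 4  0  0  1  1  1  1  1  1  1  1
 4  0  0  1  1  1  1  1  1  1  1
 6  0  0  1  2  2  2  2  2  2  2
 3  0  0  1  2  3  3  3  3  3  3
 3  0  0  1  2  3  3  3  4  4  4
 4  0  0  1  2  3  3  3  4  4  4
 4  0  0  1  2  3  3  3  4  4  4
 2  0  1  1  2  3  4  4  4  4  4
 6  0  1  1  2  3  4  5  5  5  5
 4  0  1  2  2  3  4  5  5  5  5
dp[11][9] = 5. One LCS (by backtracking along matches): 4, 6, 3, 2, 6.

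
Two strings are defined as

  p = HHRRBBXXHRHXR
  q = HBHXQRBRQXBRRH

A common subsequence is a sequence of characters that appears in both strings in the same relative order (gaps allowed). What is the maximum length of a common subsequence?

7

Pick H (p #1, q #1); then H (p #2, q #3); then R (p #3, q #6); then R (p #4, q #8); then B (p #5, q #11); then R (p #10, q #13); then H (p #11, q #14); all 7 characters appear in both, in order. dp[13][14] = 7 confirms this is the maximum.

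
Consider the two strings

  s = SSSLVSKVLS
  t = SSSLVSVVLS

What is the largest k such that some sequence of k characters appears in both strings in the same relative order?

Taking S (s #1, t #1); then S (s #2, t #2); then S (s #3, t #3); then L (s #4, t #4); then V (s #5, t #5); then S (s #6, t #6); then V (s #8, t #8); then L (s #9, t #9); then S (s #10, t #10) gives a common subsequence of length 9. dp[10][10] = 9 confirms this is the maximum.

9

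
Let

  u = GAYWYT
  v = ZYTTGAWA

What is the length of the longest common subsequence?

Let dp[i][j] be the LCS length of the first i characters of u and the first j characters of v. dp[i][j] = dp[i-1][j-1]+1 when the i-th and j-th characters match, else max(dp[i-1][j], dp[i][j-1]).
    ·  Z  Y  T  T  G  A  W  A
 ·  0  0  0  0  0  0  0  0  0
 G  0  0  0  0  0  1  1  1  1
 A  0  0  0  0  0  1  2  2  2
 Y  0  0  1  1  1  1  2  2  2
 W  0  0  1  1  1  1  2  3  3
 Y  0  0  1  1  1  1  2  3  3
 T  0  0  1  2  2  2  2  3  3
dp[6][8] = 3. One LCS (by backtracking along matches): GAW.

3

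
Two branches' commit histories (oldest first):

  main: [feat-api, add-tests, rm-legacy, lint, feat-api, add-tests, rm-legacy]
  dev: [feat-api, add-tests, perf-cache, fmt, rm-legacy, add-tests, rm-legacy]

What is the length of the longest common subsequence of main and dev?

Taking feat-api at main[1]=dev[1] → add-tests at main[2]=dev[2] → rm-legacy at main[3]=dev[5] → add-tests at main[6]=dev[6] → rm-legacy at main[7]=dev[7] gives a common subsequence of length 5. dp[7][7] = 5 confirms this is the maximum.

5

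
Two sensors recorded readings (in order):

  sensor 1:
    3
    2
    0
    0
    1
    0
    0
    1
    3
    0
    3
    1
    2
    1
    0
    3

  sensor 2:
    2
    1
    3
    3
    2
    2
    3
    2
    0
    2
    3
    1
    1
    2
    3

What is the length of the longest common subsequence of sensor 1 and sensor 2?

Match 3 at sensor 1[1]=sensor 2[4]; then 2 at sensor 1[2]=sensor 2[6]; then 3 at sensor 1[9]=sensor 2[7]; then 0 at sensor 1[10]=sensor 2[9]; then 3 at sensor 1[11]=sensor 2[11]; then 1 at sensor 1[12]=sensor 2[13]; then 2 at sensor 1[13]=sensor 2[14]; then 3 at sensor 1[16]=sensor 2[15] — 8 values in the same relative order in both. The LCS DP gives dp[16][15] = 8, so this is optimal.

8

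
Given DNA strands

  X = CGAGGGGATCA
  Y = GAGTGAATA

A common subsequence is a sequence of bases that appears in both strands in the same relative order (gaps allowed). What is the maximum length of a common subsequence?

Taking G [2,1] → A [3,2] → G [4,3] → G [5,5] → A [8,7] → T [9,8] → A [11,9] gives a common subsequence of length 7. The LCS DP gives dp[11][9] = 7, so this is optimal.

7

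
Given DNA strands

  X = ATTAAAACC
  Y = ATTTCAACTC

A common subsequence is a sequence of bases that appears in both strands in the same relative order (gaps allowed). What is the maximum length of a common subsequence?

One common subsequence of length 7: A at X[1]=Y[1] → T at X[2]=Y[3] → T at X[3]=Y[4] → A at X[6]=Y[6] → A at X[7]=Y[7] → C at X[8]=Y[8] → C at X[9]=Y[10], and the DP table's final entry dp[9][10] is also 7, so no common subsequence is longer.

7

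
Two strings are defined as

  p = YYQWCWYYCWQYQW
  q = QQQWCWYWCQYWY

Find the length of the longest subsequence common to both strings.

One common subsequence of length 9: Q at p[3]=q[3], W at p[4]=q[4], C at p[5]=q[5], W at p[6]=q[6], Y at p[7]=q[7], C at p[9]=q[9], Q at p[11]=q[10], Y at p[12]=q[11], W at p[14]=q[12]. The LCS DP gives dp[14][13] = 9, so this is optimal.

9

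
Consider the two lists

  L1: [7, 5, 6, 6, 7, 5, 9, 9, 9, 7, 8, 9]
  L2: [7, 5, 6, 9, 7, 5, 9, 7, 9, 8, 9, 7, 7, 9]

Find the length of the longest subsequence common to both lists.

10

Taking 7 [1,1], then 5 [2,2], then 6 [3,3], then 7 [5,5], then 5 [6,6], then 9 [7,7], then 9 [8,9], then 9 [9,11], then 7 [10,13], then 9 [12,14] gives a common subsequence of length 10, and the DP table's final entry dp[12][14] is also 10, so no common subsequence is longer.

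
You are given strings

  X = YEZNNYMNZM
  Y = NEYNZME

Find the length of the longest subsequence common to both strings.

5

One common subsequence of length 5: E at X[2]=Y[2] → Y at X[6]=Y[3] → N at X[8]=Y[4] → Z at X[9]=Y[5] → M at X[10]=Y[6]. The LCS DP gives dp[10][7] = 5, so this is optimal.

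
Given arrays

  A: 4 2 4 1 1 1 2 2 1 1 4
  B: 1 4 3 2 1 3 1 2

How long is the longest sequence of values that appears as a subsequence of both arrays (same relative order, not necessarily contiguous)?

5

Let dp[i][j] be the LCS length of the first i values of A and the first j values of B. dp[i][j] = dp[i-1][j-1]+1 when the i-th and j-th values match, else max(dp[i-1][j], dp[i][j-1]).
    ·  1  4  3  2  1  3  1  2
 ·  0  0  0  0  0  0  0  0  0
 4  0  0  1  1  1  1  1  1  1
 2  0  0  1  1  2  2  2  2  2
 4  0  0  1  1  2  2  2  2  2
 1  0  1  1  1  2  3  3  3  3
 1  0  1  1  1  2  3  3  4  4
 1  0  1  1  1  2  3  3  4  4
 2  0  1  1  1  2  3  3  4  5
 2  0  1  1  1  2  3  3  4  5
 1  0  1  1  1  2  3  3  4  5
 1  0  1  1  1  2  3  3  4  5
 4  0  1  2  2  2  3  3  4  5
dp[11][8] = 5. One LCS (by backtracking along matches): 4, 2, 1, 1, 2.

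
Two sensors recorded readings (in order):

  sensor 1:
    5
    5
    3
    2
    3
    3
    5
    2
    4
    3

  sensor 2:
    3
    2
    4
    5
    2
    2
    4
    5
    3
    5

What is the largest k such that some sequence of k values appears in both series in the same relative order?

6

One common subsequence of length 6: 3 [3,1] → 2 [4,2] → 5 [7,4] → 2 [8,6] → 4 [9,7] → 3 [10,9], and the DP table's final entry dp[10][10] is also 6, so no common subsequence is longer.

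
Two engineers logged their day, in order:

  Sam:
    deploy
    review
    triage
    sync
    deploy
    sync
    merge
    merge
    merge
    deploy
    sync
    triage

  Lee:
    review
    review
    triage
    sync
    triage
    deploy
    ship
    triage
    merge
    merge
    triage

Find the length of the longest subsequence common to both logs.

7

Match review [2,2], triage [3,3], sync [4,4], deploy [5,6], merge [8,9], merge [9,10], triage [12,11] — 7 tasks in the same relative order in both. The LCS DP gives dp[12][11] = 7, so this is optimal.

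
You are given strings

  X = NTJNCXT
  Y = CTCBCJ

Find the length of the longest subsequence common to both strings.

2

Let dp[i][j] be the LCS length of the first i characters of X and the first j characters of Y. dp[i][j] = dp[i-1][j-1]+1 when the i-th and j-th characters match, else max(dp[i-1][j], dp[i][j-1]).
    ·  C  T  C  B  C  J
 ·  0  0  0  0  0  0  0
 N  0  0  0  0  0  0  0
 T  0  0  1  1  1  1  1
 J  0  0  1  1  1  1  2
 N  0  0  1  1  1  1  2
 C  0  1  1  2  2  2  2
 X  0  1  1  2  2  2  2
 T  0  1  2  2  2  2  2
dp[7][6] = 2. One LCS (by backtracking along matches): TJ.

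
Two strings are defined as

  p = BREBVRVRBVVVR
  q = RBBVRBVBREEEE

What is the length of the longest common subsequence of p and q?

Taking B at p[1]=q[2] → B at p[4]=q[3] → V at p[5]=q[4] → R at p[6]=q[5] → V at p[7]=q[7] → B at p[9]=q[8] → R at p[13]=q[9] gives a common subsequence of length 7. The LCS DP gives dp[13][13] = 7, so this is optimal.

7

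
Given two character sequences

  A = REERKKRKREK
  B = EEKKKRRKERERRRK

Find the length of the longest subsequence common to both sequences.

9

Match E at A[2]=B[1], then E at A[3]=B[2], then K at A[5]=B[4], then K at A[6]=B[5], then R at A[7]=B[7], then K at A[8]=B[8], then R at A[9]=B[10], then E at A[10]=B[11], then K at A[11]=B[15] — 9 characters in the same relative order in both. Since dp[11][15] = 9, nothing longer is possible.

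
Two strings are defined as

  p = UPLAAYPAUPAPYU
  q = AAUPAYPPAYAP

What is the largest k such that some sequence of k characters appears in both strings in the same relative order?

One common subsequence of length 8: U [1,3], P [2,4], A [5,5], Y [6,6], P [7,8], A [8,9], A [11,11], P [12,12], and the DP table's final entry dp[14][12] is also 8, so no common subsequence is longer.

8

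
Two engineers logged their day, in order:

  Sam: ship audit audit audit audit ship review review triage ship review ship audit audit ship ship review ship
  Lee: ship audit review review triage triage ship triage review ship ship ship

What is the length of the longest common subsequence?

Pick ship at Sam[1]=Lee[1], audit at Sam[5]=Lee[2], review at Sam[7]=Lee[3], review at Sam[8]=Lee[4], triage at Sam[9]=Lee[6], ship at Sam[10]=Lee[7], review at Sam[11]=Lee[9], ship at Sam[15]=Lee[10], ship at Sam[16]=Lee[11], ship at Sam[18]=Lee[12]; all 10 tasks appear in both, in order. Since dp[18][12] = 10, nothing longer is possible.

10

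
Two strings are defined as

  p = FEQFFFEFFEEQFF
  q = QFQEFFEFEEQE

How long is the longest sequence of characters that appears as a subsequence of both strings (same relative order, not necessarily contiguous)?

Taking F (p #1, q #2), then E (p #2, q #4), then F (p #5, q #5), then F (p #6, q #6), then E (p #7, q #7), then F (p #9, q #8), then E (p #10, q #9), then E (p #11, q #10), then Q (p #12, q #11) gives a common subsequence of length 9. The LCS DP gives dp[14][12] = 9, so this is optimal.

9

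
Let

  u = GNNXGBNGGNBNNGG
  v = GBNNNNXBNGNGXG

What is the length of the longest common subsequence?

10

Match G at u[1]=v[1] → N at u[2]=v[5] → N at u[3]=v[6] → X at u[4]=v[7] → B at u[6]=v[8] → N at u[7]=v[9] → G at u[9]=v[10] → N at u[13]=v[11] → G at u[14]=v[12] → G at u[15]=v[14] — 10 characters in the same relative order in both. dp[15][14] = 10 confirms this is the maximum.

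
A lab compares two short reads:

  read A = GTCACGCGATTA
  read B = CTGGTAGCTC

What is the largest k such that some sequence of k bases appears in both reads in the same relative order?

6

Match G (read A #1, read B #4); then T (read A #2, read B #5); then A (read A #4, read B #6); then G (read A #6, read B #7); then C (read A #7, read B #8); then T (read A #10, read B #9) — 6 bases in the same relative order in both, and the DP table's final entry dp[12][10] is also 6, so no common subsequence is longer.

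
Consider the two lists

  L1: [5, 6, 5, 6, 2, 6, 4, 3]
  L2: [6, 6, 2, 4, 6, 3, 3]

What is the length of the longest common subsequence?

Taking 6 at L1[2]=L2[1], then 6 at L1[4]=L2[2], then 2 at L1[5]=L2[3], then 6 at L1[6]=L2[5], then 3 at L1[8]=L2[7] gives a common subsequence of length 5. The LCS DP gives dp[8][7] = 5, so this is optimal.

5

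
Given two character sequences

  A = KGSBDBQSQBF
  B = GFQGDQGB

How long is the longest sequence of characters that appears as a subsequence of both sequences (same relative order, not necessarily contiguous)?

One common subsequence of length 4: G (A #2, B #4); then D (A #5, B #5); then Q (A #7, B #6); then B (A #10, B #8). The LCS DP gives dp[11][8] = 4, so this is optimal.

4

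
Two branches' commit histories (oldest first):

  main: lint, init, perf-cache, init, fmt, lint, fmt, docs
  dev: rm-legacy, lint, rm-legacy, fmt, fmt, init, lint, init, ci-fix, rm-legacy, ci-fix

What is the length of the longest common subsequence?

Match lint at main[1]=dev[2], then init at main[2]=dev[6], then init at main[4]=dev[8] — 3 commits in the same relative order in both. dp[8][11] = 3 confirms this is the maximum.

3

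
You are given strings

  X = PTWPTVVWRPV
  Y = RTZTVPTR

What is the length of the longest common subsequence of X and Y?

4

Taking T (X #2, Y #4), then P (X #4, Y #6), then T (X #5, Y #7), then R (X #9, Y #8) gives a common subsequence of length 4. dp[11][8] = 4 confirms this is the maximum.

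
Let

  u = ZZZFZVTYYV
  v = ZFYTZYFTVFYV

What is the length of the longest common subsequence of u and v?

Let dp[i][j] be the LCS length of the first i characters of u and the first j characters of v. dp[i][j] = dp[i-1][j-1]+1 when the i-th and j-th characters match, else max(dp[i-1][j], dp[i][j-1]).
    ·  Z  F  Y  T  Z  Y  F  T  V  F  Y  V
 ·  0  0  0  0  0  0  0  0  0  0  0  0  0
 Z  0  1  1  1  1  1  1  1  1  1  1  1  1
 Z  0  1  1  1  1  2  2  2  2  2  2  2  2
 Z  0  1  1  1  1  2  2  2  2  2  2  2  2
 F  0  1  2  2  2  2  2  3  3  3  3  3  3
 Z  0  1  2  2  2  3  3  3  3  3  3  3  3
 V  0  1  2  2  2  3  3  3  3  4  4  4  4
 T  0  1  2  2  3  3  3  3  4  4  4  4  4
 Y  0  1  2  3  3  3  4  4  4  4  4  5  5
 Y  0  1  2  3  3  3  4  4  4  4  4  5  5
 V  0  1  2  3  3  3  4  4  4  5  5  5  6
dp[10][12] = 6. One LCS (by backtracking along matches): ZZFVYV.

6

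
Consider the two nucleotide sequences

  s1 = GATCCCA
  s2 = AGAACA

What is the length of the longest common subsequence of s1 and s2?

4

Let dp[i][j] be the LCS length of the first i bases of s1 and the first j bases of s2. dp[i][j] = dp[i-1][j-1]+1 when the i-th and j-th bases match, else max(dp[i-1][j], dp[i][j-1]).
    ·  A  G  A  A  C  A
 ·  0  0  0  0  0  0  0
 G  0  0  1  1  1  1  1
 A  0  1  1  2  2  2  2
 T  0  1  1  2  2  2  2
 C  0  1  1  2  2  3  3
 C  0  1  1  2  2  3  3
 C  0  1  1  2  2  3  3
 A  0  1  1  2  3  3  4
dp[7][6] = 4. One LCS (by backtracking along matches): GACA.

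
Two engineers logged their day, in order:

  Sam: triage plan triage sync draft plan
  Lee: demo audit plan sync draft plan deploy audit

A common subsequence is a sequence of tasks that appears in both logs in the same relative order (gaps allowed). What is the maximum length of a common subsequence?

4

One common subsequence of length 4: plan at Sam[2]=Lee[3] → sync at Sam[4]=Lee[4] → draft at Sam[5]=Lee[5] → plan at Sam[6]=Lee[6], and the DP table's final entry dp[6][8] is also 4, so no common subsequence is longer.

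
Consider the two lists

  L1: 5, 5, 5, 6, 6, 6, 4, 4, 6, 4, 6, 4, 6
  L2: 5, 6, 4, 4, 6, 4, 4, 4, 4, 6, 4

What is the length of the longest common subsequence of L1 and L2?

8

Let dp[i][j] be the LCS length of the first i values of L1 and the first j values of L2. dp[i][j] = dp[i-1][j-1]+1 when the i-th and j-th values match, else max(dp[i-1][j], dp[i][j-1]).
    ·  5  6  4  4  6  4  4  4  4  6  4
 ·  0  0  0  0  0  0  0  0  0  0  0  0
 5  0  1  1  1  1  1  1  1  1  1  1  1
 5  0  1  1  1  1  1  1  1  1  1  1  1
 5  0  1  1  1  1  1  1  1  1  1  1  1
 6  0  1  2  2  2  2  2  2  2  2  2  2
 6  0  1  2  2  2  3  3  3  3  3  3  3
 6  0  1  2  2  2  3  3  3  3  3  4  4
 4  0  1  2  3  3  3  4  4  4  4  4  5
 4  0  1  2  3  4  4  4  5  5  5  5  5
 6  0  1  2  3  4  5  5  5  5  5  6  6
 4  0  1  2  3  4  5  6  6  6  6  6  7
 6  0  1  2  3  4  5  6  6  6  6  7  7
 4  0  1  2  3  4  5  6  7  7  7  7  8
 6  0  1  2  3  4  5  6  7  7  7  8  8
dp[13][11] = 8. One LCS (by backtracking along matches): 5, 6, 6, 4, 4, 4, 6, 4.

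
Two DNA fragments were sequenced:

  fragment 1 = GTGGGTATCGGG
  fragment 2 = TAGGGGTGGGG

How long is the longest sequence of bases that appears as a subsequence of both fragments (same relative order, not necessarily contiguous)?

8

Match G (fragment 1 #1, fragment 2 #3) → G (fragment 1 #3, fragment 2 #4) → G (fragment 1 #4, fragment 2 #5) → G (fragment 1 #5, fragment 2 #6) → T (fragment 1 #6, fragment 2 #7) → G (fragment 1 #10, fragment 2 #9) → G (fragment 1 #11, fragment 2 #10) → G (fragment 1 #12, fragment 2 #11) — 8 bases in the same relative order in both. Since dp[12][11] = 8, nothing longer is possible.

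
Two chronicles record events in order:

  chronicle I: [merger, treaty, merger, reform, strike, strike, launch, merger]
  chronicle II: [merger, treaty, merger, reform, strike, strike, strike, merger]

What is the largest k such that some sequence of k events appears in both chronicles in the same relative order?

7

One common subsequence of length 7: merger [1,1]; then treaty [2,2]; then merger [3,3]; then reform [4,4]; then strike [5,6]; then strike [6,7]; then merger [8,8], and the DP table's final entry dp[8][8] is also 7, so no common subsequence is longer.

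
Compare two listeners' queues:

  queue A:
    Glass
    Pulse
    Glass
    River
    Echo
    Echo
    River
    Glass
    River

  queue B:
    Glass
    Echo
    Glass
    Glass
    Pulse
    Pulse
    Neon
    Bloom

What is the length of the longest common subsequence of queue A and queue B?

Pick Glass (queue A #1, queue B #1) → Glass (queue A #3, queue B #3) → Glass (queue A #8, queue B #4); all 3 songs appear in both, in order. The LCS DP gives dp[9][8] = 3, so this is optimal.

3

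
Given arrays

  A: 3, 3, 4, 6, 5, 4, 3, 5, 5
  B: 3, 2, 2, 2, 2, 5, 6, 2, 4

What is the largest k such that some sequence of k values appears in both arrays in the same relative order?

Pick 3 at A[1]=B[1], 6 at A[4]=B[7], 4 at A[6]=B[9]; all 3 values appear in both, in order, and the DP table's final entry dp[9][9] is also 3, so no common subsequence is longer.

3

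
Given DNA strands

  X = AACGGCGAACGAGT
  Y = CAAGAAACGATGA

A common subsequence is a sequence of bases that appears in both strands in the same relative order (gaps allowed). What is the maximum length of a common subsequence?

9

One common subsequence of length 9: A (X #1, Y #2); then A (X #2, Y #3); then G (X #4, Y #4); then A (X #8, Y #6); then A (X #9, Y #7); then C (X #10, Y #8); then G (X #11, Y #9); then A (X #12, Y #10); then G (X #13, Y #12), and the DP table's final entry dp[14][13] is also 9, so no common subsequence is longer.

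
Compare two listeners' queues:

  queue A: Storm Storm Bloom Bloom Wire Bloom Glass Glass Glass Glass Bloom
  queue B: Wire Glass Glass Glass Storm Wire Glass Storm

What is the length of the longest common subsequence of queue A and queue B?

5

One common subsequence of length 5: Wire (queue A #5, queue B #1), then Glass (queue A #7, queue B #2), then Glass (queue A #8, queue B #3), then Glass (queue A #9, queue B #4), then Glass (queue A #10, queue B #7). The LCS DP gives dp[11][8] = 5, so this is optimal.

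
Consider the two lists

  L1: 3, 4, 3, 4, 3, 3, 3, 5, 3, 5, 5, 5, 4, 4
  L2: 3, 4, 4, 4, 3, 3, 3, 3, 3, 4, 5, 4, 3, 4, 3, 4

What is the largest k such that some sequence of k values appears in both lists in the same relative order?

Match 3 [1,1], then 4 [2,4], then 3 [3,6], then 3 [5,7], then 3 [6,8], then 3 [7,9], then 5 [8,11], then 3 [9,13], then 4 [13,14], then 4 [14,16] — 10 values in the same relative order in both. Since dp[14][16] = 10, nothing longer is possible.

10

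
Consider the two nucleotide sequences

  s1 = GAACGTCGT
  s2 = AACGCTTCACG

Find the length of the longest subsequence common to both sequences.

Let dp[i][j] be the LCS length of the first i bases of s1 and the first j bases of s2. dp[i][j] = dp[i-1][j-1]+1 when the i-th and j-th bases match, else max(dp[i-1][j], dp[i][j-1]).
    ·  A  A  C  G  C  T  T  C  A  C  G
 ·  0  0  0  0  0  0  0  0  0  0  0  0
 G  0  0  0  0  1  1  1  1  1  1  1  1
 A  0  1  1  1  1  1  1  1  1  2  2  2
 A  0  1  2  2  2  2  2  2  2  2  2  2
 C  0  1  2  3  3  3  3  3  3  3  3  3
 G  0  1  2  3  4  4  4  4  4  4  4  4
 T  0  1  2  3  4  4  5  5  5  5  5  5
 C  0  1  2  3  4  5  5  5  6  6  6  6
 G  0  1  2  3  4  5  5  5  6  6  6  7
 T  0  1  2  3  4  5  6  6  6  6  6  7
dp[9][11] = 7. One LCS (by backtracking along matches): AACGTCG.

7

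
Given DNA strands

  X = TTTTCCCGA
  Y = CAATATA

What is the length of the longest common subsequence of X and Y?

Let dp[i][j] be the LCS length of the first i bases of X and the first j bases of Y. dp[i][j] = dp[i-1][j-1]+1 when the i-th and j-th bases match, else max(dp[i-1][j], dp[i][j-1]).
    ·  C  A  A  T  A  T  A
 ·  0  0  0  0  0  0  0  0
 T  0  0  0  0  1  1  1  1
 T  0  0  0  0  1  1  2  2
 T  0  0  0  0  1  1  2  2
 T  0  0  0  0  1  1  2  2
 C  0  1  1  1  1  1  2  2
 C  0  1  1  1  1  1  2  2
 C  0  1  1  1  1  1  2  2
 G  0  1  1  1  1  1  2  2
 A  0  1  2  2  2  2  2  3
dp[9][7] = 3. One LCS (by backtracking along matches): TTA.

3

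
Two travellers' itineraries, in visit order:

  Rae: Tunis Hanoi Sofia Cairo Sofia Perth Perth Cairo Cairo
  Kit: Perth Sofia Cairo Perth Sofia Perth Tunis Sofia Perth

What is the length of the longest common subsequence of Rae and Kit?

5

One common subsequence of length 5: Sofia [3,2]; then Cairo [4,3]; then Sofia [5,5]; then Perth [6,6]; then Perth [7,9]. Since dp[9][9] = 5, nothing longer is possible.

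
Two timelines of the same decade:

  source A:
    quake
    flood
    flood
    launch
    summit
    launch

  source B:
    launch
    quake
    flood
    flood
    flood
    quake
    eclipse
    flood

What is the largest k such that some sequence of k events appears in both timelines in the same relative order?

3

Taking quake (source A #1, source B #2), flood (source A #2, source B #5), flood (source A #3, source B #8) gives a common subsequence of length 3. Since dp[6][8] = 3, nothing longer is possible.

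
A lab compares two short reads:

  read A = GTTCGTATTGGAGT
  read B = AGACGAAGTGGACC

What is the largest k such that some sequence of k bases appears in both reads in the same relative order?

Match G [1,2], C [4,4], G [5,5], A [7,7], T [9,9], G [10,10], G [11,11], A [12,12] — 8 bases in the same relative order in both. Since dp[14][14] = 8, nothing longer is possible.

8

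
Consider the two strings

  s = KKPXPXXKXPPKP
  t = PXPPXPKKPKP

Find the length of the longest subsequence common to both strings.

8

Let dp[i][j] be the LCS length of the first i characters of s and the first j characters of t. dp[i][j] = dp[i-1][j-1]+1 when the i-th and j-th characters match, else max(dp[i-1][j], dp[i][j-1]).
    ·  P  X  P  P  X  P  K  K  P  K  P
 ·  0  0  0  0  0  0  0  0  0  0  0  0
 K  0  0  0  0  0  0  0  1  1  1  1  1
 K  0  0  0  0  0  0  0  1  2  2  2  2
 P  0  1  1  1  1  1  1  1  2  3  3  3
 X  0  1  2  2  2  2  2  2  2  3  3  3
 P  0  1  2  3  3  3  3  3  3  3  3  4
 X  0  1  2  3  3  4  4  4  4  4  4  4
 X  0  1  2  3  3  4  4  4  4  4  4  4
 K  0  1  2  3  3  4  4  5  5  5  5  5
 X  0  1  2  3  3  4  4  5  5  5  5  5
 P  0  1  2  3  4  4  5  5  5  6  6  6
 P  0  1  2  3  4  4  5  5  5  6  6  7
 K  0  1  2  3  4  4  5  6  6  6  7  7
 P  0  1  2  3  4  4  5  6  6  7  7  8
dp[13][11] = 8. One LCS (by backtracking along matches): PXPXKPKP.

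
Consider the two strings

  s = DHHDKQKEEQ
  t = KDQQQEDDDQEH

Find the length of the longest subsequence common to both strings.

4

One common subsequence of length 4: D (s #1, t #8), D (s #4, t #9), Q (s #6, t #10), E (s #8, t #11), and the DP table's final entry dp[10][12] is also 4, so no common subsequence is longer.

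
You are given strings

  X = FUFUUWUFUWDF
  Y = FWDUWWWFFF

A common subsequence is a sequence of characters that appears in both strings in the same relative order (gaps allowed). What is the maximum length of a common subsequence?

5

Match F at X[1]=Y[1] → U at X[2]=Y[4] → F at X[3]=Y[8] → F at X[8]=Y[9] → F at X[12]=Y[10] — 5 characters in the same relative order in both. Since dp[12][10] = 5, nothing longer is possible.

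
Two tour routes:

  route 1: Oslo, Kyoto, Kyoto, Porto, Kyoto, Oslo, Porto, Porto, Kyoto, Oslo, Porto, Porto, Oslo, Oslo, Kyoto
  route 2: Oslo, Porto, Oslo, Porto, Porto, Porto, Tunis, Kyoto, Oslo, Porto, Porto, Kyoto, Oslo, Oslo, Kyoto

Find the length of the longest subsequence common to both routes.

Match Oslo [1,1], Porto [4,2], Oslo [6,3], Porto [7,5], Porto [8,6], Kyoto [9,8], Oslo [10,9], Porto [11,10], Porto [12,11], Oslo [13,13], Oslo [14,14], Kyoto [15,15] — 12 stops in the same relative order in both. dp[15][15] = 12 confirms this is the maximum.

12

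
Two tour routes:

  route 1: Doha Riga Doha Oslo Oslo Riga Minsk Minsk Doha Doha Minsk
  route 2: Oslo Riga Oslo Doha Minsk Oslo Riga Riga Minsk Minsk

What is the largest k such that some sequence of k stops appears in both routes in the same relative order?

Taking Riga (route 1 #2, route 2 #2), Doha (route 1 #3, route 2 #4), Oslo (route 1 #4, route 2 #6), Riga (route 1 #6, route 2 #8), Minsk (route 1 #8, route 2 #9), Minsk (route 1 #11, route 2 #10) gives a common subsequence of length 6. Since dp[11][10] = 6, nothing longer is possible.

6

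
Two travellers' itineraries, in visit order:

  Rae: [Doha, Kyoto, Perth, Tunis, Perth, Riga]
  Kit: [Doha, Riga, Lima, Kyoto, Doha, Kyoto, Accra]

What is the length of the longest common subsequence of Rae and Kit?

2

One common subsequence of length 2: Doha [1,5] → Kyoto [2,6]. The LCS DP gives dp[6][7] = 2, so this is optimal.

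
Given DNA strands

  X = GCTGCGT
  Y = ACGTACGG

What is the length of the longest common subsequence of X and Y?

Taking G at X[1]=Y[3], then C at X[2]=Y[6], then G at X[4]=Y[7], then G at X[6]=Y[8] gives a common subsequence of length 4, and the DP table's final entry dp[7][8] is also 4, so no common subsequence is longer.

4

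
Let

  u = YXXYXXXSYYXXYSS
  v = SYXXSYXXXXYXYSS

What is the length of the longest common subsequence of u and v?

Pick Y (u #1, v #2); then X (u #2, v #3); then X (u #3, v #4); then Y (u #4, v #6); then X (u #5, v #8); then X (u #6, v #9); then X (u #7, v #10); then Y (u #10, v #11); then X (u #12, v #12); then Y (u #13, v #13); then S (u #14, v #14); then S (u #15, v #15); all 12 characters appear in both, in order. The LCS DP gives dp[15][15] = 12, so this is optimal.

12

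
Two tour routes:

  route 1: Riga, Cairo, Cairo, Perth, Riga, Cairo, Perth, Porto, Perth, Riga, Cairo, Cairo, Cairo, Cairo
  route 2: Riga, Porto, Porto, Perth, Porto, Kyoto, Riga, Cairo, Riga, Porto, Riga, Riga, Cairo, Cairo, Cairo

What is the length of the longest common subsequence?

9

Match Riga (route 1 #1, route 2 #1), then Perth (route 1 #4, route 2 #4), then Riga (route 1 #5, route 2 #7), then Cairo (route 1 #6, route 2 #8), then Porto (route 1 #8, route 2 #10), then Riga (route 1 #10, route 2 #12), then Cairo (route 1 #12, route 2 #13), then Cairo (route 1 #13, route 2 #14), then Cairo (route 1 #14, route 2 #15) — 9 stops in the same relative order in both, and the DP table's final entry dp[14][15] is also 9, so no common subsequence is longer.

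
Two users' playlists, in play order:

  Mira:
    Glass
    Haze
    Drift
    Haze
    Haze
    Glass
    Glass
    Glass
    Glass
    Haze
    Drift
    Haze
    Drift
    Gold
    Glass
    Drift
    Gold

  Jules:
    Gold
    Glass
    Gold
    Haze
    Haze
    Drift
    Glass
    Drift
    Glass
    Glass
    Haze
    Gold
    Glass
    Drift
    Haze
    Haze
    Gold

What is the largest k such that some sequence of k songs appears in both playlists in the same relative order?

One common subsequence of length 11: Glass [1,2], Haze [2,5], Drift [3,6], Glass [6,7], Glass [8,9], Glass [9,10], Haze [12,11], Gold [14,12], Glass [15,13], Drift [16,14], Gold [17,17]. The LCS DP gives dp[17][17] = 11, so this is optimal.

11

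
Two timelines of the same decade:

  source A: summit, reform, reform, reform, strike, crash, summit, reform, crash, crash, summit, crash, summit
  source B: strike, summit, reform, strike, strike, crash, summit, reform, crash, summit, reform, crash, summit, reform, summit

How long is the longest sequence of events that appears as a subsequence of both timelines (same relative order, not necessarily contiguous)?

10

Pick summit at source A[1]=source B[2], then reform at source A[2]=source B[3], then strike at source A[5]=source B[5], then crash at source A[6]=source B[6], then summit at source A[7]=source B[7], then reform at source A[8]=source B[8], then crash at source A[9]=source B[9], then crash at source A[10]=source B[12], then summit at source A[11]=source B[13], then summit at source A[13]=source B[15]; all 10 events appear in both, in order, and the DP table's final entry dp[13][15] is also 10, so no common subsequence is longer.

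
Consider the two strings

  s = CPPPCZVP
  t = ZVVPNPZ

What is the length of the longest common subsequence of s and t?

3

Match P (s #2, t #4), then P (s #4, t #6), then Z (s #6, t #7) — 3 characters in the same relative order in both. Since dp[8][7] = 3, nothing longer is possible.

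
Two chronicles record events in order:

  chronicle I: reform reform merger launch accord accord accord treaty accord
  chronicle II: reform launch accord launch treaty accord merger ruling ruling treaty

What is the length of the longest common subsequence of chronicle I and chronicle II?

Pick reform (chronicle I #2, chronicle II #1); then launch (chronicle I #4, chronicle II #2); then accord (chronicle I #5, chronicle II #3); then accord (chronicle I #6, chronicle II #6); then treaty (chronicle I #8, chronicle II #10); all 5 events appear in both, in order. dp[9][10] = 5 confirms this is the maximum.

5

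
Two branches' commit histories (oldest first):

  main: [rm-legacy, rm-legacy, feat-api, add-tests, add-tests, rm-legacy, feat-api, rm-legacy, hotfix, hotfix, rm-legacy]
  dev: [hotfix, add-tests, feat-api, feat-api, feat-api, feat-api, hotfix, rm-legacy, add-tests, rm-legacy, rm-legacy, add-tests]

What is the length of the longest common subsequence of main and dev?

Match rm-legacy at main[2]=dev[8] → add-tests at main[5]=dev[9] → rm-legacy at main[6]=dev[10] → rm-legacy at main[8]=dev[11] — 4 commits in the same relative order in both. Since dp[11][12] = 4, nothing longer is possible.

4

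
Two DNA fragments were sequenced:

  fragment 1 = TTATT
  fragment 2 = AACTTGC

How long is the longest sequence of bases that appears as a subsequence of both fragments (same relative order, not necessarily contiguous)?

Let dp[i][j] be the LCS length of the first i bases of fragment 1 and the first j bases of fragment 2. dp[i][j] = dp[i-1][j-1]+1 when the i-th and j-th bases match, else max(dp[i-1][j], dp[i][j-1]).
    ·  A  A  C  T  T  G  C
 ·  0  0  0  0  0  0  0  0
 T  0  0  0  0  1  1  1  1
 T  0  0  0  0  1  2  2  2
 A  0  1  1  1  1  2  2  2
 T  0  1  1  1  2  2  2  2
 T  0  1  1  1  2  3  3  3
dp[5][7] = 3. One LCS (by backtracking along matches): ATT.

3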